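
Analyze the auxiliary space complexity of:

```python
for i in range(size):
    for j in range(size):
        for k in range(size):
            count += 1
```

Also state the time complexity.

Space complexity: O(1).
Only a constant amount of auxiliary storage is used; nothing grows with n.
Time complexity: O(n^3).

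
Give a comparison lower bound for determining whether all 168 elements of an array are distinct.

In the algebraic decision-tree model, the YES region for element distinctness on 168 elements has 168! connected components (one per ordering). Ben-Or's theorem then gives a lower bound of Omega(log(n!)) = Omega(n log n).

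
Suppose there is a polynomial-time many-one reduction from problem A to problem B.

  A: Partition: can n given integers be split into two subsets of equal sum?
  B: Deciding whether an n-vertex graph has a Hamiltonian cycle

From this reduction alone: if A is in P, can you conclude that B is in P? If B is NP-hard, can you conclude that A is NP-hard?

A poly-time reduction A <=_p B transfers tractability DOWN (B easy => A easy) and hardness UP (A hard => B hard), not the reverse.
From A in P, the reduction alone does NOT give B in P: any problem in P trivially reduces to SAT, yet SAT is not known to be in P.
From B NP-hard, the reduction alone does NOT give A NP-hard: again, easy problems reduce to hard ones.
(Here in fact A is NP-complete and B is NP-complete.)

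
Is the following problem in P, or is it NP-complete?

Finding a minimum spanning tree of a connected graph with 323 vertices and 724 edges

This problem is in P: Kruskal's / Prim's algorithms run in polynomial time.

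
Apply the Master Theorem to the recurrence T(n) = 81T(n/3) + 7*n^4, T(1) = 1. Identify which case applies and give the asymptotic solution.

a=81, b=3, f(n)=7*n^4.
log_3(81) = 4, so n^(log_b(a)) = n^4.
f(n) = Theta(n^4), so Case 2 applies.
T(n) = Theta(n^4 log n).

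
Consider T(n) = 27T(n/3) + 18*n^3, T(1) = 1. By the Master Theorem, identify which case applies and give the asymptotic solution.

a=27, b=3, f(n)=18*n^3.
log_3(27) = 3, so n^(log_b(a)) = n^3.
f(n) = Theta(n^3), so Case 2 applies.
T(n) = Theta(n^3 log n).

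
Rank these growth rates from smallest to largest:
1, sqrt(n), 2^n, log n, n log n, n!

Ordered by growth rate: 1 < log n < sqrt(n) < n log n < 2^n < n!.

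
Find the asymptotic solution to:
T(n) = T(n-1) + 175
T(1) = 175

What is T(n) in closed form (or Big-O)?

Unrolling: T(n) = T(n-1) + 175 = T(n-2) + 2*175 = ... = T(1) + (n-1)*175 = 175 + (n-1)*175 = 175n.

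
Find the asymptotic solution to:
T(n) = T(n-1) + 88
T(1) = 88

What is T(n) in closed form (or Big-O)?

Unrolling: T(n) = T(n-1) + 88 = T(n-2) + 2*88 = ... = T(1) + (n-1)*88 = 88 + (n-1)*88 = 88n.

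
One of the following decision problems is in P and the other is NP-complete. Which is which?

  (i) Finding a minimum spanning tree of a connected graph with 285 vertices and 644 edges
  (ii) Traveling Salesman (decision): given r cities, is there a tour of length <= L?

(i) is P: Kruskal's / Prim's algorithms run in polynomial time.
(ii) is NP-complete: reduces from Hamiltonian Cycle.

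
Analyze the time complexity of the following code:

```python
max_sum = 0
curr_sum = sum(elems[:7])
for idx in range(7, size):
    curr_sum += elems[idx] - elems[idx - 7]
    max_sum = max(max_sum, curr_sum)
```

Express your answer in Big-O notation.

Time complexity: O(n).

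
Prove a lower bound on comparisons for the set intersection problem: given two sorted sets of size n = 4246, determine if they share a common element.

For two sorted arrays of size n = 4246, any correct algorithm must examine Omega(n) elements. If fewer are examined, an adversary places a common element in an unexamined gap. A merge-based scan achieves O(n), so the bound is tight.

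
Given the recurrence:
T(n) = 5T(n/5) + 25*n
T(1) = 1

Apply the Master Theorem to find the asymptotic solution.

a=5, b=5, f(n)=25*n. log_5(5) = 1. Case 2: T(n) = O(n log n).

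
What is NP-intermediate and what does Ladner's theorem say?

NP-intermediate problems are in NP but neither in P nor NP-complete (assuming P != NP). Ladner's theorem proves such problems exist if P != NP. Graph isomorphism and integer factoring are candidate NP-intermediate problems -- no polynomial algorithm is known, but no NP-completeness proof exists either.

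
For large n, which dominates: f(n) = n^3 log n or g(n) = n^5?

g(n) = n^5 grows faster: n^5 / (n^3 log n) = n^2/log n -> infinity.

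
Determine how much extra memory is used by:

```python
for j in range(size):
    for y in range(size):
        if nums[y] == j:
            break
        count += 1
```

Space complexity: O(1).
Only a constant amount of auxiliary storage is used; nothing grows with n.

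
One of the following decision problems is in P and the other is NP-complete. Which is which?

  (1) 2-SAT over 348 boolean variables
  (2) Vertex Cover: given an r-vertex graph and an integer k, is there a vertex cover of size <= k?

(1) is P: 2-SAT is solvable in linear time via implication-graph SCCs.
(2) is NP-complete: one of Karp's 21 NP-complete problems (with k part of the input; for any fixed constant k it is in P).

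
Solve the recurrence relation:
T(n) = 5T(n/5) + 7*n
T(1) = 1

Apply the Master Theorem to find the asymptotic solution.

a=5, b=5, f(n)=7*n. log_5(5) = 1. Case 2: T(n) = O(n log n).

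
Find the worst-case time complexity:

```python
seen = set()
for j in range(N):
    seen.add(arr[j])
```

Time complexity: O(n).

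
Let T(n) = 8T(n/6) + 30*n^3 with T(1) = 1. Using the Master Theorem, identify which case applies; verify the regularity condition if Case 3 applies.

a=8, b=6, f(n)=30*n^3.
log_6(8) = 1.161 < 3.
f(n) = Omega(n^(1.161+epsilon)) for some epsilon > 0, so Case 3 is the candidate.
Regularity: a*f(n/b) = 8*30*(n/6)^3 = (8/216)*30*n^3 <= c*f(n) with c = 8/216 < 1. Satisfied.
Case 3: T(n) = Theta(n^3).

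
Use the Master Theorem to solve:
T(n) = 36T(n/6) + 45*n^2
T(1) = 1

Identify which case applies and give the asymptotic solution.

a=36, b=6, f(n)=45*n^2.
log_6(36) = 2, so n^(log_b(a)) = n^2.
f(n) = Theta(n^2), so Case 2 applies.
T(n) = Theta(n^2 log n).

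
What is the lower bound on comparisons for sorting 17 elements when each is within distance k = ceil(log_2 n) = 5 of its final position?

Partition the 17 positions into floor(n/k) blocks of k = 5 consecutive positions; any permutation within a block keeps every element within k of its final position, so there are at least (k!)^(n/k) distinguishable inputs. Lower bound: log_2((k!)^(n/k)) = (n/k) * log_2(k!) = Theta(n log k); with k = ceil(log_2 n), this is Omega(n log log n).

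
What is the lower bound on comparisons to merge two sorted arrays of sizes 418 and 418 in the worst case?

Adversary: with |418 - 418| <= 1 the inputs can be fully interleaved so that every adjacent pair in the merged output comes from different arrays. Then each of the 835 adjacent pairs must be directly compared, or the algorithm cannot determine their relative order. Standard merge meets this bound.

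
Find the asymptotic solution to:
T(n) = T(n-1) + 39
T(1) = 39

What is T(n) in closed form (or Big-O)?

Unrolling: T(n) = T(n-1) + 39 = T(n-2) + 2*39 = ... = T(1) + (n-1)*39 = 39 + (n-1)*39 = 39n.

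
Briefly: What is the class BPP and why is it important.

BPP (Bounded-error Probabilistic Polynomial time) is the class of problems solvable by a randomized algorithm in polynomial time with error probability at most 1/3. BPP contains P and is contained in PSPACE. It is widely conjectured that P = BPP, meaning randomness does not help for decision problems.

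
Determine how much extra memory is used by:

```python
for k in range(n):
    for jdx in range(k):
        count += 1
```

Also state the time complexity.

Space complexity: O(1).
Only a constant amount of auxiliary storage is used; nothing grows with n.
Time complexity: O(n^2).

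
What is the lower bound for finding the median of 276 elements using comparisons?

To find the median of 276 elements, every element must be compared at least once, so the lower bound is Omega(n). The BFPRT algorithm achieves O(n), making this tight.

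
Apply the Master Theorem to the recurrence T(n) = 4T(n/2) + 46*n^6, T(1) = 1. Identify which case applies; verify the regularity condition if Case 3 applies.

a=4, b=2, f(n)=46*n^6.
log_2(4) = 2 < 6.
f(n) = Omega(n^(2+epsilon)) for some epsilon > 0, so Case 3 is the candidate.
Regularity: a*f(n/b) = 4*46*(n/2)^6 = (4/64)*46*n^6 <= c*f(n) with c = 4/64 < 1. Satisfied.
Case 3: T(n) = Theta(n^6).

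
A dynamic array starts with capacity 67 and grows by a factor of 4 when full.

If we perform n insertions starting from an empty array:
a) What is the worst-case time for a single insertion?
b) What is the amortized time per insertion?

(a) Worst-case single insertion: O(n) -- when the array is full at capacity c, the resize copies all c elements, and c can be Theta(n).
(b) Resizes happen at sizes 67, 268, 1072, ... Total copy cost for n insertions: 67 + 268 + ... = O(n) (geometric series with ratio 1/4). Amortized cost per insertion: O(n)/n = O(1).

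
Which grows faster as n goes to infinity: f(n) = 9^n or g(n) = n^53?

f(n) = 9^n grows faster: any exponential with base > 1 dominates every polynomial.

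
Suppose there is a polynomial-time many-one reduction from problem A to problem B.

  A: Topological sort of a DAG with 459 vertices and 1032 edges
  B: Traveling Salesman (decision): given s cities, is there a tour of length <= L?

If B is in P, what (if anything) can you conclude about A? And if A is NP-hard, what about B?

A poly-time reduction A <=_p B means any A-instance can be transformed to a B-instance in poly time.
If B is in P: compose the reduction with B's poly-time algorithm to solve A in poly time, so A is in P.
If A is NP-hard: every NP problem reduces to A, which reduces to B; composing reductions, every NP problem reduces to B, so B is NP-hard.
(Here in fact A is P and B is NP-complete.)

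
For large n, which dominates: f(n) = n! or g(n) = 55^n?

f(n) = n! grows faster: n!/55^n -> infinity by Stirling.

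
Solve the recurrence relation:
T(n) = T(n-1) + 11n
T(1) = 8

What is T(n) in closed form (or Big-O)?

Unrolling: T(n) = 8 + 11*(2 + 3 + ... + n) = 8 + 11*(n(n+1)/2 - 1) = O(n^2).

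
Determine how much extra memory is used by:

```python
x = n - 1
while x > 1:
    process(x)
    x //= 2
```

Space complexity: O(1).
Only a constant amount of auxiliary storage is used; nothing grows with n.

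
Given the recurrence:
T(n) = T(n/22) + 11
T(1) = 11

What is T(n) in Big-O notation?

Each step divides n by 22 and adds 11. After log_22(n) steps, T(n) = O(log n).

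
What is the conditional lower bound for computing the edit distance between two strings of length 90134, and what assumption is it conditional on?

Under SETH (the Strong Exponential Time Hypothesis), edit distance on length-90134 strings cannot be computed in O(n^(2-epsilon)) time for any epsilon > 0 (Backurs-Indyk). The reduction is from CNF-SAT via the orthogonal vectors problem.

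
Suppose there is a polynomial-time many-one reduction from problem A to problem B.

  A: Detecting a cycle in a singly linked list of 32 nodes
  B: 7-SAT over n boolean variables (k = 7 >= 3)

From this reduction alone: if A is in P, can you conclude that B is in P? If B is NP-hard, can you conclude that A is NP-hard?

A poly-time reduction A <=_p B transfers tractability DOWN (B easy => A easy) and hardness UP (A hard => B hard), not the reverse.
From A in P, the reduction alone does NOT give B in P: any problem in P trivially reduces to SAT, yet SAT is not known to be in P.
From B NP-hard, the reduction alone does NOT give A NP-hard: again, easy problems reduce to hard ones.
(Here in fact A is P and B is NP-complete.)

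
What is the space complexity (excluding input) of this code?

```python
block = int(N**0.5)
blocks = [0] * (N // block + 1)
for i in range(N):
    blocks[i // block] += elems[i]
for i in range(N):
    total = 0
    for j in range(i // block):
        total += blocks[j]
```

Space complexity: O(sqrt(n)).
Storage scales with sqrt(n).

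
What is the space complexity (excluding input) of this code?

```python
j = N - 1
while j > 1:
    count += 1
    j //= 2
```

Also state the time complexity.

Space complexity: O(1).
Only a constant amount of auxiliary storage is used; nothing grows with n.
Time complexity: O(log n).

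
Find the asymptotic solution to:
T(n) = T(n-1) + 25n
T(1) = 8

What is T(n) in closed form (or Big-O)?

Unrolling: T(n) = 8 + 25*(2 + 3 + ... + n) = 8 + 25*(n(n+1)/2 - 1) = O(n^2).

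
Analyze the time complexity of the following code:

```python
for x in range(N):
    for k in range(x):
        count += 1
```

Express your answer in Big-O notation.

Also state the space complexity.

Time complexity: O(n^2).
Space complexity: O(1).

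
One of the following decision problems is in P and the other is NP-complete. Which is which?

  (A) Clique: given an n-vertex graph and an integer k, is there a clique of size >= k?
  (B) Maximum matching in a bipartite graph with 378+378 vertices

(A) is NP-complete: complement of Independent Set / Vertex Cover (with k part of the input).
(B) is P: Hopcroft-Karp runs in O(E sqrt(V)).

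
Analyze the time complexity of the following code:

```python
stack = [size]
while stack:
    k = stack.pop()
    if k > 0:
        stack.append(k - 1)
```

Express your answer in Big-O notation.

Time complexity: O(n).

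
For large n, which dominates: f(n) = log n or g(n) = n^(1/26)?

g(n) = n^(1/26) grows faster: any positive power of n dominates log n.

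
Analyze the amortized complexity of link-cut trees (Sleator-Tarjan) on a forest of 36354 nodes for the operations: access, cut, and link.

Link-cut trees represent the forest using splay trees over preferred paths. With potential Phi = sum over nodes of log(size of virtual subtree), each access on 36354 nodes is O(log 36354) = O(log n) amortized by the splay-tree access lemma. Cut and link are O(1) plus one access.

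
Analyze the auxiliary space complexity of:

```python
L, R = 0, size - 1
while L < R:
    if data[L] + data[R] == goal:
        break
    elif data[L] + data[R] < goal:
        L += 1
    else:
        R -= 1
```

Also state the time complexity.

Space complexity: O(1).
Only a constant amount of auxiliary storage is used; nothing grows with n.
Time complexity: O(n).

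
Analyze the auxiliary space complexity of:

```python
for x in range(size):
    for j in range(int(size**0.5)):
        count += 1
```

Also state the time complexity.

Space complexity: O(1).
Only a constant amount of auxiliary storage is used; nothing grows with n.
Time complexity: O(n * sqrt(n)).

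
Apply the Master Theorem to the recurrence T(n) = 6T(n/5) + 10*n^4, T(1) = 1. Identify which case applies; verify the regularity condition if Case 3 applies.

a=6, b=5, f(n)=10*n^4.
log_5(6) = 1.113 < 4.
f(n) = Omega(n^(1.113+epsilon)) for some epsilon > 0, so Case 3 is the candidate.
Regularity: a*f(n/b) = 6*10*(n/5)^4 = (6/625)*10*n^4 <= c*f(n) with c = 6/625 < 1. Satisfied.
Case 3: T(n) = Theta(n^4).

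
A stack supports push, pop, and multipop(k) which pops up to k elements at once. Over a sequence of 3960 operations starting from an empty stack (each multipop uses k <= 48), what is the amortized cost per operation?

Each element is pushed exactly once and popped at most once (whether by pop or as part of a multipop). So the total number of individual pops over the whole sequence is at most the number of pushes, which is at most 3960. Total work <= 2 * 3960, hence O(1) amortized per operation.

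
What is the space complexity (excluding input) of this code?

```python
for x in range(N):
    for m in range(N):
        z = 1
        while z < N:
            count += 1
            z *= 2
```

Space complexity: O(1).
Only a constant amount of auxiliary storage is used; nothing grows with n.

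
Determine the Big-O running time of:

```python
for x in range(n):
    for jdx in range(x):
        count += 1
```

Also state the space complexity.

Time complexity: O(n^2).
Space complexity: O(1).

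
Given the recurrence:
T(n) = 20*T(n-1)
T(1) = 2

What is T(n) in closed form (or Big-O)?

Each step multiplies by 20. T(n) = T(1)*20^(n-1) = 2*20^(n-1).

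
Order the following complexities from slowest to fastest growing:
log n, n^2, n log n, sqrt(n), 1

Ordered by growth rate: 1 < log n < sqrt(n) < n log n < n^2.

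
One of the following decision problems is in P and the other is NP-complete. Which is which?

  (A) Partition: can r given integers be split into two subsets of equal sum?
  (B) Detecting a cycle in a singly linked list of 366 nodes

(A) is NP-complete: Subset Sum reduces to it (one of Karp's 21 NP-complete problems).
(B) is P: Floyd's tortoise-and-hare runs in O(n) time, O(1) space.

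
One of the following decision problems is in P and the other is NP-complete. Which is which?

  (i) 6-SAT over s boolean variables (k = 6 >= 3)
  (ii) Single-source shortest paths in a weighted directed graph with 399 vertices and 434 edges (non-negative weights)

(i) is NP-complete: 3-SAT is NP-complete (Cook-Levin); k-SAT for k>=3 reduces from 3-SAT.
(ii) is P: Dijkstra's algorithm runs in O((V+E) log V).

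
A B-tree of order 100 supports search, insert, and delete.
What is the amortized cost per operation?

B-tree of order 100 has height O(log_100 n). Each operation traverses the tree height. Splits during insert and merges during delete are O(1) each and occur at most once per level. Total cost per operation: O(log_100 n).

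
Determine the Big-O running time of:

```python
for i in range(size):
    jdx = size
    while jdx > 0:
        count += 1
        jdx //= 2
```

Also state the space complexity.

Time complexity: O(n log n).
Space complexity: O(1).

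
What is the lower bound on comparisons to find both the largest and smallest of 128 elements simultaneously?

Pair elements first (floor(128/2) comparisons), then find max among winners and min among losers. Total: ceil(3*128/2) - 2 = 190 comparisons.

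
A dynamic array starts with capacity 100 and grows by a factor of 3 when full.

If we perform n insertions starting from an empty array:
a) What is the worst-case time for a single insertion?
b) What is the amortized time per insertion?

(a) Worst-case single insertion: O(n) -- when the array is full at capacity c, the resize copies all c elements, and c can be Theta(n).
(b) Resizes happen at sizes 100, 300, 900, ... Total copy cost for n insertions: 100 + 300 + ... = O(n) (geometric series with ratio 1/3). Amortized cost per insertion: O(n)/n = O(1).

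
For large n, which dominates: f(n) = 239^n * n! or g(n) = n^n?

f(n) = 239^n * n! grows faster: by Stirling n! ~ sqrt(2 pi n)(n/e)^n, so 239^n n! / n^n ~ (239/e)^n sqrt(2 pi n) -> infinity since 239/e > 1.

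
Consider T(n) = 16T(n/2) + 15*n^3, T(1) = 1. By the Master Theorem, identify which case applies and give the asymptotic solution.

a=16, b=2, f(n)=15*n^3.
log_2(16) = 4 > 3.
Since f(n) = O(n^3) is polynomially smaller than n^4, Case 1 applies.
T(n) = Theta(n^4).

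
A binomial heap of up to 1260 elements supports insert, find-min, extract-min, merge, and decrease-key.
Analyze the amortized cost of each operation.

A binomial heap with n <= 1260 elements has at most floor(log_2 1260) + 1 = 11 trees. Using potential Phi = number of trees: Insert adds one tree, but cascading merges reduce count -- amortized O(1). Find-min reads the cached minimum pointer: O(1). Extract-min creates O(log n) new trees: O(log n). Merge combines tree lists: O(log n). Decrease-key sifts the element up its tree of height <= log n: O(log n).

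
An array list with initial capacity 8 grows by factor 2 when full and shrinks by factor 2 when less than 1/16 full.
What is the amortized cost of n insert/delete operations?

Using potential function Phi = |2*size - capacity|. Resizing costs are offset by potential release. Amortized O(1) per operation.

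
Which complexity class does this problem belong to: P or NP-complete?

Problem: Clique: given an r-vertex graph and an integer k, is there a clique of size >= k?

This problem is NP-complete: complement of Independent Set / Vertex Cover (with k part of the input).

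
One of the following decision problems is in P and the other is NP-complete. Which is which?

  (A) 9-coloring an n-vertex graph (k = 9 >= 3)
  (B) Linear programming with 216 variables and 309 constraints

(A) is NP-complete: graph k-coloring for k>=3 is NP-complete by reduction from 3-SAT.
(B) is P: the ellipsoid and interior-point methods run in polynomial time.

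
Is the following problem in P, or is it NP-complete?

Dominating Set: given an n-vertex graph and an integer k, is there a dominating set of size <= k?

This problem is NP-complete: reduces from Set Cover (with k part of the input).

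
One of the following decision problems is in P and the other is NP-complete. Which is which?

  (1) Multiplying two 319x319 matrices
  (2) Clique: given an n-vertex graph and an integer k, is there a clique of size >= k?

(1) is P: the schoolbook algorithm runs in O(n^3).
(2) is NP-complete: complement of Independent Set / Vertex Cover (with k part of the input).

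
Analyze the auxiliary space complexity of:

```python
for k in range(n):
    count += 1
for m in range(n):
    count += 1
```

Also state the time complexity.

Space complexity: O(1).
Only a constant amount of auxiliary storage is used; nothing grows with n.
Time complexity: O(n).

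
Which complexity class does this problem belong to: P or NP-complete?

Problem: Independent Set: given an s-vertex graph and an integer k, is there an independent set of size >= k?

This problem is NP-complete: complement of Clique (with k part of the input).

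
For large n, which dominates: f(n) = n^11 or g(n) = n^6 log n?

f(n) = n^11 grows faster: n^11 / (n^6 log n) = n^5/log n -> infinity.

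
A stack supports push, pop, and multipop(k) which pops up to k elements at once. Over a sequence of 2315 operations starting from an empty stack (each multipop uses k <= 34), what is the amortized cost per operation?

Each element is pushed exactly once and popped at most once (whether by pop or as part of a multipop). So the total number of individual pops over the whole sequence is at most the number of pushes, which is at most 2315. Total work <= 2 * 2315, hence O(1) amortized per operation.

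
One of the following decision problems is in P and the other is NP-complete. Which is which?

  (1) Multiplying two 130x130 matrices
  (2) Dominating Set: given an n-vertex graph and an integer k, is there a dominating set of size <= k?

(1) is P: the schoolbook algorithm runs in O(n^3).
(2) is NP-complete: reduces from Set Cover (with k part of the input).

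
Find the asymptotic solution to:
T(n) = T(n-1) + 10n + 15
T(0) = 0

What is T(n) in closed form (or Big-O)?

Dominant term in sum is 10*sum(i, i=1..n) = 10*n*(n+1)/2 = O(n^2).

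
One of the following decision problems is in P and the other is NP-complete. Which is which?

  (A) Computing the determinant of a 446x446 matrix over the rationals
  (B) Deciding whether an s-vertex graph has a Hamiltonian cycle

(A) is P: Gaussian elimination runs in O(n^3).
(B) is NP-complete: one of Karp's 21 NP-complete problems.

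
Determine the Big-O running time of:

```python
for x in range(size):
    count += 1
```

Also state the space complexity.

Time complexity: O(n).
Space complexity: O(1).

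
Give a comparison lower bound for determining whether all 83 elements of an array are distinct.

In the algebraic decision-tree model, the YES region for element distinctness on 83 elements has 83! connected components (one per ordering). Ben-Or's theorem then gives a lower bound of Omega(log(n!)) = Omega(n log n).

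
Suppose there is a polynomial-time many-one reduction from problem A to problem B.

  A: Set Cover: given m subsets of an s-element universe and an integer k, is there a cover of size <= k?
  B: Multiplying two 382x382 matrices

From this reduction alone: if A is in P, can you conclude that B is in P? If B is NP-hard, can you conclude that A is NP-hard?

A poly-time reduction A <=_p B transfers tractability DOWN (B easy => A easy) and hardness UP (A hard => B hard), not the reverse.
From A in P, the reduction alone does NOT give B in P: any problem in P trivially reduces to SAT, yet SAT is not known to be in P.
From B NP-hard, the reduction alone does NOT give A NP-hard: again, easy problems reduce to hard ones.
(Here in fact A is NP-complete and B is in P, so no such reduction is known -- its existence would imply P = NP; the analysis concerns only what the assumed reduction would or would not let you conclude.)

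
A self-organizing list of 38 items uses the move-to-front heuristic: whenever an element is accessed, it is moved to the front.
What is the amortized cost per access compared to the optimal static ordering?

With potential Phi = number of inversions between the MTF list and the optimal static list (at most C(38,2)), each access has amortized cost at most 2 * (cost under optimal static ordering). This is the move-to-front 2-competitiveness result.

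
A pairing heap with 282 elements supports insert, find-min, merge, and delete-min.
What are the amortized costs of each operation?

Pairing heaps are self-adjusting heap-ordered trees. Insert and merge link two roots: O(1). Find-min reads the root: O(1). Delete-min removes the root, then pairs children in two passes; amortized cost is O(log 282) = O(log n).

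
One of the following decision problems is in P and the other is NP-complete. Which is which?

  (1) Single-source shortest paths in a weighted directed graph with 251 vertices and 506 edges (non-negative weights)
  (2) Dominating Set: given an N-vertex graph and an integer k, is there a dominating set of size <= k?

(1) is P: Dijkstra's algorithm runs in O((V+E) log V).
(2) is NP-complete: reduces from Set Cover (with k part of the input).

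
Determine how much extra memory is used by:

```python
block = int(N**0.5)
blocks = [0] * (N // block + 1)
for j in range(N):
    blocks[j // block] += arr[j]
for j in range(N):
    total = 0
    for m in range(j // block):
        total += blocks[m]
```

Space complexity: O(sqrt(n)).
Storage scales with sqrt(n).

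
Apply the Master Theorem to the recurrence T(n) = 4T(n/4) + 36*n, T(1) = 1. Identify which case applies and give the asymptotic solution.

a=4, b=4, f(n)=36*n.
log_4(4) = 1, so n^(log_b(a)) = n.
f(n) = Theta(n), so Case 2 applies.
T(n) = Theta(n log n).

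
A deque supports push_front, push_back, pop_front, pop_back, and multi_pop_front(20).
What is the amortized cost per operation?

Assign 2 credits to each push operation. A pop uses 1 saved credit. multi_pop_front(20) uses up to 20 saved credits from previous pushes. Credits never go negative. Amortized cost is O(1).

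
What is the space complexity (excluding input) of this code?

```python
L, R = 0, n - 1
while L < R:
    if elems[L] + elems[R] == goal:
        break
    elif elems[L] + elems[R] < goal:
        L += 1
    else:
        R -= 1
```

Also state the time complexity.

Space complexity: O(1).
Only a constant amount of auxiliary storage is used; nothing grows with n.
Time complexity: O(n).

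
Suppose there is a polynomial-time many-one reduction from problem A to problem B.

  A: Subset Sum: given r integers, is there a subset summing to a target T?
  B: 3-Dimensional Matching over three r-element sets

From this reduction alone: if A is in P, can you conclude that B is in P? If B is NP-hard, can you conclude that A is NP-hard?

A poly-time reduction A <=_p B transfers tractability DOWN (B easy => A easy) and hardness UP (A hard => B hard), not the reverse.
From A in P, the reduction alone does NOT give B in P: any problem in P trivially reduces to SAT, yet SAT is not known to be in P.
From B NP-hard, the reduction alone does NOT give A NP-hard: again, easy problems reduce to hard ones.
(Here in fact A is NP-complete and B is NP-complete.)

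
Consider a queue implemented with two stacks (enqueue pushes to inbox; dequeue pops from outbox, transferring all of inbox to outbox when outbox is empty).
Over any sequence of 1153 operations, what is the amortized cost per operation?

Each element is pushed to inbox once, popped once, pushed to outbox once, and popped once: 4 unit operations over its lifetime. Over 1153 operations the total work is O(1153). Amortized O(1) per enqueue/dequeue.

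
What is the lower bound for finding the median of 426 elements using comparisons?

To find the median of 426 elements, every element must be compared at least once, so the lower bound is Omega(n). The BFPRT algorithm achieves O(n), making this tight.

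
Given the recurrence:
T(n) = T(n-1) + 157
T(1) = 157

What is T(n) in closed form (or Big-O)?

Unrolling: T(n) = T(n-1) + 157 = T(n-2) + 2*157 = ... = T(1) + (n-1)*157 = 157 + (n-1)*157 = 157n.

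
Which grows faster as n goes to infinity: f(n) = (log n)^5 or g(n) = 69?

f(n) = (log n)^5 grows faster: any unbounded function dominates a constant.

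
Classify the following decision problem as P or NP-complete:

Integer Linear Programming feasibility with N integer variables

This problem is NP-complete: ILP feasibility is NP-complete (LP relaxation is in P).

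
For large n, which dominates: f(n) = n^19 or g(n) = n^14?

f(n) = n^19 grows faster: n^19/n^14 = n^5 -> infinity.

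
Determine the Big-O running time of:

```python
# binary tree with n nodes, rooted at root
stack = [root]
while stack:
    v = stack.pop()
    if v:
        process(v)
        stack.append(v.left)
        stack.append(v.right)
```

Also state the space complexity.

Time complexity: O(n).
Space complexity: O(n).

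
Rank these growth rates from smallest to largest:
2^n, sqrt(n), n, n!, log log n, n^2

Ordered by growth rate: log log n < sqrt(n) < n < n^2 < 2^n < n!.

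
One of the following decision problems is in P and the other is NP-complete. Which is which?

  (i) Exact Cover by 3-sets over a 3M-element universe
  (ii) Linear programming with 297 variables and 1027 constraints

(i) is NP-complete: one of Karp's 21 NP-complete problems.
(ii) is P: the ellipsoid and interior-point methods run in polynomial time.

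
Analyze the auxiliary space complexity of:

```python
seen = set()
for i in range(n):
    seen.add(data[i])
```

Space complexity: O(n).
Auxiliary storage grows linearly with the input size n in the worst case.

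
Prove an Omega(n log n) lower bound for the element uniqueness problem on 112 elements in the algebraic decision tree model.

In the algebraic decision tree model, element uniqueness on 112 elements is equivalent to determining which cell of an arrangement of C(112,2) = 6216 hyperplanes x_i = x_j contains the input point. Ben-Or's theorem shows this requires Omega(n log n).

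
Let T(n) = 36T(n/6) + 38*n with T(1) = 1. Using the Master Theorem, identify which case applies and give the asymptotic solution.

a=36, b=6, f(n)=38*n.
log_6(36) = 2 > 1.
Since f(n) = O(n^1) is polynomially smaller than n^2, Case 1 applies.
T(n) = Theta(n^2).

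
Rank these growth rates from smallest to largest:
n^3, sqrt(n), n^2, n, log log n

Ordered by growth rate: log log n < sqrt(n) < n < n^2 < n^3.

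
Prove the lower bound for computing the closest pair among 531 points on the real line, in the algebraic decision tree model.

Reduction from element distinctness: given 531 reals, the closest-pair distance is 0 iff two are equal. Element distinctness has an Omega(n log n) lower bound in the algebraic decision tree model (Ben-Or). Therefore closest pair on a line also requires Omega(n log n). Sorting then a linear scan achieves this.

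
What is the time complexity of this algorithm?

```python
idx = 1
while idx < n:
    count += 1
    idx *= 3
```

Time complexity: O(log n).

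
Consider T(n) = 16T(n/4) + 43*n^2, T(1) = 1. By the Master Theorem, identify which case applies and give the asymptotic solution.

a=16, b=4, f(n)=43*n^2.
log_4(16) = 2, so n^(log_b(a)) = n^2.
f(n) = Theta(n^2), so Case 2 applies.
T(n) = Theta(n^2 log n).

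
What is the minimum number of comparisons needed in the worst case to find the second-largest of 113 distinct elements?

Lower bound: finding the max needs 113-1 comparisons. By the adversary weight-doubling argument, the max must personally win >= ceil(log_2(113)) = 7 comparisons; the 2nd-largest is among those 7 losers, needing 7-1 more comparisons. Total >= 113-1 + 7-1 = 118. A balanced knockout tournament achieves this.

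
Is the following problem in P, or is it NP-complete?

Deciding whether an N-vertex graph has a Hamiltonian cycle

This problem is NP-complete: one of Karp's 21 NP-complete problems.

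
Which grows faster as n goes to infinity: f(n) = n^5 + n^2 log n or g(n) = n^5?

f(n) = n^5 + n^2 log n and g(n) = n^5 are Theta of each other: the lower-order n^2 log n term is o(n^5); both are Theta(n^5).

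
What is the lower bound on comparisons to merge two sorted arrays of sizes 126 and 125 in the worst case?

Adversary: with |126 - 125| <= 1 the inputs can be fully interleaved so that every adjacent pair in the merged output comes from different arrays. Then each of the 250 adjacent pairs must be directly compared, or the algorithm cannot determine their relative order. Standard merge meets this bound.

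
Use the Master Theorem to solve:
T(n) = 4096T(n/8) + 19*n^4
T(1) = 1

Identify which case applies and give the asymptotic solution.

a=4096, b=8, f(n)=19*n^4.
log_8(4096) = 4, so n^(log_b(a)) = n^4.
f(n) = Theta(n^4), so Case 2 applies.
T(n) = Theta(n^4 log n).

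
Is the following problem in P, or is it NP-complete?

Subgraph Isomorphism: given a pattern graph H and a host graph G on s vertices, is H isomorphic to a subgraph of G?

This problem is NP-complete: generalizes Clique and Hamiltonian Path (pattern size is part of the input).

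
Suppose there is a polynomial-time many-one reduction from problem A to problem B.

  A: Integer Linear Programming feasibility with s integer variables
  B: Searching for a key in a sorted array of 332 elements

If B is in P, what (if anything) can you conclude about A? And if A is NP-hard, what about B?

A poly-time reduction A <=_p B means any A-instance can be transformed to a B-instance in poly time.
If B is in P: compose the reduction with B's poly-time algorithm to solve A in poly time, so A is in P.
If A is NP-hard: every NP problem reduces to A, which reduces to B; composing reductions, every NP problem reduces to B, so B is NP-hard.
(Here in fact A is NP-complete and B is in P, so no such reduction is known -- its existence would imply P = NP; the analysis concerns only what the assumed reduction would or would not let you conclude.)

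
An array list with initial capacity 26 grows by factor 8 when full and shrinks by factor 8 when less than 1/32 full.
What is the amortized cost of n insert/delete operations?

Using potential function Phi = |8*size - capacity|. Resizing costs are offset by potential release. Amortized O(1) per operation.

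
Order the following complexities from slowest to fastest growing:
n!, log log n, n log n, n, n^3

Ordered by growth rate: log log n < n < n log n < n^3 < n!.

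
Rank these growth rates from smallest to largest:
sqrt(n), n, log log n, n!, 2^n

Ordered by growth rate: log log n < sqrt(n) < n < 2^n < n!.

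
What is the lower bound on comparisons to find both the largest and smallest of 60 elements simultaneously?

Pair elements first (floor(60/2) comparisons), then find max among winners and min among losers. Total: ceil(3*60/2) - 2 = 88 comparisons.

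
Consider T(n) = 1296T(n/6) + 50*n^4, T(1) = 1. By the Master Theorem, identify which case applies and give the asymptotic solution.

a=1296, b=6, f(n)=50*n^4.
log_6(1296) = 4, so n^(log_b(a)) = n^4.
f(n) = Theta(n^4), so Case 2 applies.
T(n) = Theta(n^4 log n).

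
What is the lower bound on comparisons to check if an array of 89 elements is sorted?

To verify 89 elements are sorted, we must compare each consecutive pair. Skipping any pair allows an adversary to swap them. Therefore 88 comparisons are necessary and sufficient.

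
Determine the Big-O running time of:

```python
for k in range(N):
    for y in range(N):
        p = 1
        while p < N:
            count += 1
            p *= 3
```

Time complexity: O(n^2 log n).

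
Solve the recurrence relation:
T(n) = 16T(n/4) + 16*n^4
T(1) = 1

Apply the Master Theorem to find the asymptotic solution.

a=16, b=4, f(n)=16*n^4. log_4(16) = 2 < 4. Case 3: T(n) = O(n^4).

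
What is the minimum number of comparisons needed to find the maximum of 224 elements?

Finding the maximum requires 223 comparisons. Each comparison eliminates exactly one candidate. With 224 candidates, we need 223 eliminations.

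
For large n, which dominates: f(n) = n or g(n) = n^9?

g(n) = n^9 grows faster: n^9/n = n^8 -> infinity.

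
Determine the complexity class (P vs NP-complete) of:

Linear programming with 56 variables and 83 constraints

This problem is in P: the ellipsoid and interior-point methods run in polynomial time.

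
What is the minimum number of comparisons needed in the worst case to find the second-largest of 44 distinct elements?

Lower bound: finding the max needs 44-1 comparisons. By the adversary weight-doubling argument, the max must personally win >= ceil(log_2(44)) = 6 comparisons; the 2nd-largest is among those 6 losers, needing 6-1 more comparisons. Total >= 44-1 + 6-1 = 48. A balanced knockout tournament achieves this.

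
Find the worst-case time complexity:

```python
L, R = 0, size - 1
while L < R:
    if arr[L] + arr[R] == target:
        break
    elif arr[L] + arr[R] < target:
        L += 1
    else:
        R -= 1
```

Time complexity: O(n).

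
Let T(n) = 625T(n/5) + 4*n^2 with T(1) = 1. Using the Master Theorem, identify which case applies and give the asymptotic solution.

a=625, b=5, f(n)=4*n^2.
log_5(625) = 4 > 2.
Since f(n) = O(n^2) is polynomially smaller than n^4, Case 1 applies.
T(n) = Theta(n^4).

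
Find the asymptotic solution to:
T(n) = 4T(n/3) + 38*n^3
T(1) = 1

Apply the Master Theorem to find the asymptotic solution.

a=4, b=3, f(n)=38*n^3. log_3(4) = 1.262 < 3. Case 3: T(n) = O(n^3).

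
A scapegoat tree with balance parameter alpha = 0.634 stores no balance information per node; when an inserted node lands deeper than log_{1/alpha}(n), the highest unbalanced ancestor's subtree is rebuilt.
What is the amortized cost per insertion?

Search/insert path is O(log n). A rebuild of a subtree of size s costs O(s), but with alpha = 0.634 at least Omega(s) insertions must have occurred in that subtree since its last rebuild. Charging O(1) of the rebuild to each such insertion gives O(log n) amortized.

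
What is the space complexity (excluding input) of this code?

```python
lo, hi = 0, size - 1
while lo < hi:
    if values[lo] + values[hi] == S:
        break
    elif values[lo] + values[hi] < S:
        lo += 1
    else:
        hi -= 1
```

Space complexity: O(1).
Only a constant amount of auxiliary storage is used; nothing grows with n.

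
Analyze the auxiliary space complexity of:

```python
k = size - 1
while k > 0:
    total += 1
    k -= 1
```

Space complexity: O(1).
Only a constant amount of auxiliary storage is used; nothing grows with n.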